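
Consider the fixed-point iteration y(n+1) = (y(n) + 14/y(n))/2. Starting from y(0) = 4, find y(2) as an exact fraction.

y(1) = (4 + 14/4)/2 = 15/4.
y(2) = (15/4 + 14/(15/4))/2 = 449/120.

449/120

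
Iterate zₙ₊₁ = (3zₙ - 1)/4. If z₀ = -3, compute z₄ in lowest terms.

z₁ = (3·(-3) - 1)/4 = -5/2.
z₂ = (3·(-5/2) - 1)/4 = -17/8.
z₃ = (3·(-17/8) - 1)/4 = -59/32.
z₄ = (3·(-59/32) - 1)/4 = -209/128.

-209/128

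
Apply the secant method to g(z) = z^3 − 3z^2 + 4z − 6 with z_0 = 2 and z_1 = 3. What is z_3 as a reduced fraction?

339/145

g(2) = −2, g(3) = 6. z_2 = 3 − 6·(3 − 2)/(6 − (−2)) = 9/4.
g(3) = 6, g(9/4) = −51/64. z_3 = (9/4) − (−51/64)·((9/4) − 3)/((−51/64) − 6) = 339/145.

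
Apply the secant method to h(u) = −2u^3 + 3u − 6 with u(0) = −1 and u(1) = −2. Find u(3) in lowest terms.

−3606/2045

h(−1) = −7, h(−2) = 4. u(2) = (−2) − 4·((−2) − (−1))/(4 − (−7)) = −18/11.
h(−2) = 4, h(−18/11) = −2856/1331. u(3) = (−18/11) − (−2856/1331)·((−18/11) − (−2))/((−2856/1331) − 4) = −3606/2045.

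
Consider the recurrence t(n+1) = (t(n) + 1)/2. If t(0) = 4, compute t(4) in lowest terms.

t(1) = (4 + 1)/2 = 5/2.
t(2) = ((5/2) + 1)/2 = 7/4.
t(3) = ((7/4) + 1)/2 = 11/8.
t(4) = ((11/8) + 1)/2 = 19/16.

19/16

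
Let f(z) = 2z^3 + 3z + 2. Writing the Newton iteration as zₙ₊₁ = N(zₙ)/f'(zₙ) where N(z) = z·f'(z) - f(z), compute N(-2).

f'(z) = 6z^2 + 3.
N(z) = z·f'(z) - f(z) = z·(6z^2 + 3) - (2z^3 + 3z + 2) = 4z^3 - 2.
N(-2) = -34.

-34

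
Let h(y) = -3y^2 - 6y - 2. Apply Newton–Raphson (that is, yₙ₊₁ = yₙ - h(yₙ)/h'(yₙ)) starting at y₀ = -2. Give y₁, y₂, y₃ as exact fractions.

h'(y) = -6y - 6.
h(-2) = -2, h'(-2) = 6, so y₁ = (-2) - (-2)/6 = -5/3.
h(-5/3) = -1/3, h'(-5/3) = 4, so y₂ = (-5/3) - (-1/3)/4 = -19/12.
h(-19/12) = -1/48, h'(-19/12) = 7/2, so y₃ = (-19/12) - (-1/48)/(7/2) = -265/168.

y₁ = -5/3, y₂ = -19/12, y₃ = -265/168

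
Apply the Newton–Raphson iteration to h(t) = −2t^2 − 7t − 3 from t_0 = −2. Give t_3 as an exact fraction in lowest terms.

−3911/1261

h'(t) = −4t − 7.
h(−2) = 3, h'(−2) = 1, so t_1 = (−2) − 3/1 = −5.
h(−5) = −18, h'(−5) = 13, so t_2 = (−5) − (−18)/13 = −47/13.
h(−47/13) = −648/169, h'(−47/13) = 97/13, so t_3 = (−47/13) − (−648/169)/(97/13) = −3911/1261.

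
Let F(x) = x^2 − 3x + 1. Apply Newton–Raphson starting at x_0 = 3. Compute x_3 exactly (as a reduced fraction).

2584/987

F'(x) = 2x − 3.
F(3) = 1, F'(3) = 3, so x_1 = 3 − 1/3 = 8/3.
F(8/3) = 1/9, F'(8/3) = 7/3, so x_2 = (8/3) − (1/9)/(7/3) = 55/21.
F(55/21) = 1/441, F'(55/21) = 47/21, so x_3 = (55/21) − (1/441)/(47/21) = 2584/987.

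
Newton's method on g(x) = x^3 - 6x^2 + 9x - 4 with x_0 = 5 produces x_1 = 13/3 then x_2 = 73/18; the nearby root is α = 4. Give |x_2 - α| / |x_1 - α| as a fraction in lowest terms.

1/6

x_1 - α = 13/3 - 4 = 1/3, so |x_1 - α| = 1/3.
x_2 - α = 73/18 - 4 = 1/18, so |x_2 - α| = 1/18.
Ratio = (1/18) / (1/3) = 1/6.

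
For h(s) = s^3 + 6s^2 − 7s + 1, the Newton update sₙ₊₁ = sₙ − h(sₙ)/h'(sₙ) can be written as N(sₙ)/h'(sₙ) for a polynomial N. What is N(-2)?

7

h'(s) = 3s^2 + 12s − 7.
N(s) = s·h'(s) − h(s) = s·(3s^2 + 12s − 7) − (s^3 + 6s^2 − 7s + 1) = 2s^3 + 6s^2 − 1.
N(-2) = 7.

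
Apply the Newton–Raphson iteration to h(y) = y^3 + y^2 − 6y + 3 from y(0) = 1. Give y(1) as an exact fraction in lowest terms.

0

h'(y) = 3y^2 + 2y − 6.
h(1) = −1, h'(1) = −1, so y(1) = 1 − (−1)/(−1) = 0.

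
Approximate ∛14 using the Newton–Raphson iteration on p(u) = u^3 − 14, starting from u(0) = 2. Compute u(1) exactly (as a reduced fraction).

p'(u) = 3u^2.
p(2) = −6, p'(2) = 12, so u(1) = 2 − (−6)/12 = 5/2.

5/2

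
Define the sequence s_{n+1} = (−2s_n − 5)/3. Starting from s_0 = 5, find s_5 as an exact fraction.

−145/81

s_1 = (−2·5 − 5)/3 = −5.
s_2 = (−2·(−5) − 5)/3 = 5/3.
s_3 = (−2·(5/3) − 5)/3 = −25/9.
s_4 = (−2·(−25/9) − 5)/3 = 5/27.
s_5 = (−2·(5/27) − 5)/3 = −145/81.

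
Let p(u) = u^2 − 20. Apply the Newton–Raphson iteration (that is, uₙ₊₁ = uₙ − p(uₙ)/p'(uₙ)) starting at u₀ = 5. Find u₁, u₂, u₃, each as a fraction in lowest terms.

p'(u) = 2u.
p(5) = 5, p'(5) = 10, so u₁ = 5 − 5/10 = 9/2.
p(9/2) = 1/4, p'(9/2) = 9, so u₂ = (9/2) − (1/4)/9 = 161/36.
p(161/36) = 1/1296, p'(161/36) = 161/18, so u₃ = (161/36) − (1/1296)/(161/18) = 51841/11592.

u₁ = 9/2, u₂ = 161/36, u₃ = 51841/11592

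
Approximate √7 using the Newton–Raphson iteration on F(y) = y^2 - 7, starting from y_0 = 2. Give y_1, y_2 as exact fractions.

F'(y) = 2y.
F(2) = -3, F'(2) = 4, so y_1 = 2 - (-3)/4 = 11/4.
F(11/4) = 9/16, F'(11/4) = 11/2, so y_2 = (11/4) - (9/16)/(11/2) = 233/88.

y_1 = 11/4, y_2 = 233/88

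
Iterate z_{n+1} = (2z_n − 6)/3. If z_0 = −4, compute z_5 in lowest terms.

−1394/243

z_1 = (2·(−4) − 6)/3 = −14/3.
z_2 = (2·(−14/3) − 6)/3 = −46/9.
z_3 = (2·(−46/9) − 6)/3 = −146/27.
z_4 = (2·(−146/27) − 6)/3 = −454/81.
z_5 = (2·(−454/81) − 6)/3 = −1394/243.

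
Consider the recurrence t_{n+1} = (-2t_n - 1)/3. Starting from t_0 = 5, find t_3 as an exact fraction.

-47/27

t_1 = (-2·5 - 1)/3 = -11/3.
t_2 = (-2·(-11/3) - 1)/3 = 19/9.
t_3 = (-2·(19/9) - 1)/3 = -47/27.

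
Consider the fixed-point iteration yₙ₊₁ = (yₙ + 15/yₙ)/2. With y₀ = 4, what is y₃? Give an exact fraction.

7380481/1905632

y₁ = (4 + 15/4)/2 = 31/8.
y₂ = (31/8 + 15/(31/8))/2 = 1921/496.
y₃ = (1921/496 + 15/(1921/496))/2 = 7380481/1905632.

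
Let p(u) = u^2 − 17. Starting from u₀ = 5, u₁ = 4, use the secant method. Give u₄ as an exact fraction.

11153/2705

p(5) = 8, p(4) = −1. u₂ = 4 − (−1)·(4 − 5)/((−1) − 8) = 37/9.
p(4) = −1, p(37/9) = −8/81. u₃ = (37/9) − (−8/81)·((37/9) − 4)/((−8/81) − (−1)) = 301/73.
p(37/9) = −8/81, p(301/73) = 8/5329. u₄ = (301/73) − (8/5329)·((301/73) − (37/9))/((8/5329) − (−8/81)) = 11153/2705.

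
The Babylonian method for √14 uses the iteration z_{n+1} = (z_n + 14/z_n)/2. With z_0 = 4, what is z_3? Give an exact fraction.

z_1 = (4 + 14/4)/2 = 15/4.
z_2 = (15/4 + 14/(15/4))/2 = 449/120.
z_3 = (449/120 + 14/(449/120))/2 = 403201/107760.

403201/107760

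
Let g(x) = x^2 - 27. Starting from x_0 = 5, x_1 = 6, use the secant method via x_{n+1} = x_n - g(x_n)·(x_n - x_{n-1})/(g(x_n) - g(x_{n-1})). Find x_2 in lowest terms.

57/11

g(5) = -2, g(6) = 9. x_2 = 6 - 9·(6 - 5)/(9 - (-2)) = 57/11.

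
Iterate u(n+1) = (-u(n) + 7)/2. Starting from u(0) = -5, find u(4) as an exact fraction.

u(1) = (-(-5) + 7)/2 = 6.
u(2) = (-6 + 7)/2 = 1/2.
u(3) = (-(1/2) + 7)/2 = 13/4.
u(4) = (-(13/4) + 7)/2 = 15/8.

15/8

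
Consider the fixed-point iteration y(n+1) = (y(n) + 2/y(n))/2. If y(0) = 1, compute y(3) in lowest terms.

577/408

y(1) = (1 + 2/1)/2 = 3/2.
y(2) = (3/2 + 2/(3/2))/2 = 17/12.
y(3) = (17/12 + 2/(17/12))/2 = 577/408.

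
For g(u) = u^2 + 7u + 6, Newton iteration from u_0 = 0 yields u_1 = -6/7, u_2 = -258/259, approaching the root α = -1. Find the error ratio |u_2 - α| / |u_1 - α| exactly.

1/37

u_1 - α = -6/7 - (-1) = -6/7 + 1 = 1/7, so |u_1 - α| = 1/7.
u_2 - α = -258/259 - (-1) = -258/259 + 1 = 1/259, so |u_2 - α| = 1/259.
Ratio = (1/259) / (1/7) = 1/37.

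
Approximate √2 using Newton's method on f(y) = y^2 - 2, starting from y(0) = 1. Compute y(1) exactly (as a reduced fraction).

f'(y) = 2y.
f(1) = -1, f'(1) = 2, so y(1) = 1 - (-1)/2 = 3/2.

3/2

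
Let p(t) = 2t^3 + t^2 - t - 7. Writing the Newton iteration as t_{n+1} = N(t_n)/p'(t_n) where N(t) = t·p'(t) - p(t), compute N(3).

124

p'(t) = 6t^2 + 2t - 1.
N(t) = t·p'(t) - p(t) = t·(6t^2 + 2t - 1) - (2t^3 + t^2 - t - 7) = 4t^3 + t^2 + 7.
N(3) = 124.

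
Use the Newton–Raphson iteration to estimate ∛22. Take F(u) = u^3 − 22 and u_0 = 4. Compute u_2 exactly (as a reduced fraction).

F'(u) = 3u^2.
F(4) = 42, F'(4) = 48, so u_1 = 4 − 42/48 = 25/8.
F(25/8) = 4361/512, F'(25/8) = 1875/64, so u_2 = (25/8) − (4361/512)/(1875/64) = 21257/7500.

21257/7500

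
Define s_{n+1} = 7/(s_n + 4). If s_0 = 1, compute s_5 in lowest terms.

s_1 = 7/(1 + 4) = 7/5.
s_2 = 7/(7/5 + 4) = 35/27.
s_3 = 7/(35/27 + 4) = 189/143.
s_4 = 7/(189/143 + 4) = 1001/761.
s_5 = 7/(1001/761 + 4) = 5327/4045.

5327/4045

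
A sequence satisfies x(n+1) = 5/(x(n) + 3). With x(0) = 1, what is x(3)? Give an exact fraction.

x(1) = 5/(1 + 3) = 5/4.
x(2) = 5/(5/4 + 3) = 20/17.
x(3) = 5/(20/17 + 3) = 85/71.

85/71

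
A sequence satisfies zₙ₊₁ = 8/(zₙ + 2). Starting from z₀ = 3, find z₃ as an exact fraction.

36/19

z₁ = 8/(3 + 2) = 8/5.
z₂ = 8/(8/5 + 2) = 20/9.
z₃ = 8/(20/9 + 2) = 36/19.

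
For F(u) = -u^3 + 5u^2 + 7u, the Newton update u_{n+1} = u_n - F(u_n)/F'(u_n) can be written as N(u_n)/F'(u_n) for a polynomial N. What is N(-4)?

F'(u) = -3u^2 + 10u + 7.
N(u) = u·F'(u) - F(u) = u·(-3u^2 + 10u + 7) - (-u^3 + 5u^2 + 7u) = -2u^3 + 5u^2.
N(-4) = 208.

208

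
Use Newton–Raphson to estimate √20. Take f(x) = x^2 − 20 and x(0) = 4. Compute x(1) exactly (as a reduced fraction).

9/2

f'(x) = 2x.
f(4) = −4, f'(4) = 8, so x(1) = 4 − (−4)/8 = 9/2.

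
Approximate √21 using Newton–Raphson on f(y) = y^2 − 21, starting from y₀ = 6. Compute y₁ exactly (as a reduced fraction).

f'(y) = 2y.
f(6) = 15, f'(6) = 12, so y₁ = 6 − 15/12 = 19/4.

19/4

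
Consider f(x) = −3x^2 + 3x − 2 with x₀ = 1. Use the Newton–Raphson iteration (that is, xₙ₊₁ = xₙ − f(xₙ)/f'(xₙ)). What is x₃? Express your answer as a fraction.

f'(x) = −6x + 3.
f(1) = −2, f'(1) = −3, so x₁ = 1 − (−2)/(−3) = 1/3.
f(1/3) = −4/3, f'(1/3) = 1, so x₂ = (1/3) − (−4/3)/1 = 5/3.
f(5/3) = −16/3, f'(5/3) = −7, so x₃ = (5/3) − (−16/3)/(−7) = 19/21.

19/21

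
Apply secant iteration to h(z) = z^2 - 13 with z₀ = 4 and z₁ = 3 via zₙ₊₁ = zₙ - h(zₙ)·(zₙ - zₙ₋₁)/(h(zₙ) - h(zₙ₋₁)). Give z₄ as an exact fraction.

1042/289

h(4) = 3, h(3) = -4. z₂ = 3 - (-4)·(3 - 4)/((-4) - 3) = 25/7.
h(3) = -4, h(25/7) = -12/49. z₃ = (25/7) - (-12/49)·((25/7) - 3)/((-12/49) - (-4)) = 83/23.
h(25/7) = -12/49, h(83/23) = 12/529. z₄ = (83/23) - (12/529)·((83/23) - (25/7))/((12/529) - (-12/49)) = 1042/289.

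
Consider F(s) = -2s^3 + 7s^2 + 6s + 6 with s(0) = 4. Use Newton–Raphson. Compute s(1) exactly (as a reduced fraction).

75/17

F'(s) = -6s^2 + 14s + 6.
F(4) = 14, F'(4) = -34, so s(1) = 4 - 14/(-34) = 75/17.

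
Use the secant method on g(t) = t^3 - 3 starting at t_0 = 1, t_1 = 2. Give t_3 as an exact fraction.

561/403

g(1) = -2, g(2) = 5. t_2 = 2 - 5·(2 - 1)/(5 - (-2)) = 9/7.
g(2) = 5, g(9/7) = -300/343. t_3 = (9/7) - (-300/343)·((9/7) - 2)/((-300/343) - 5) = 561/403.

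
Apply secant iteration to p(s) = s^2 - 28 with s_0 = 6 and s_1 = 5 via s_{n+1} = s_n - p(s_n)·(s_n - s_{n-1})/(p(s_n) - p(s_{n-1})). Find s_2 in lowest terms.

p(6) = 8, p(5) = -3. s_2 = 5 - (-3)·(5 - 6)/((-3) - 8) = 58/11.

58/11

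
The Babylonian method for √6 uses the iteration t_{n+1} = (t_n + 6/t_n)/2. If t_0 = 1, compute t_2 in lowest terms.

73/28

t_1 = (1 + 6/1)/2 = 7/2.
t_2 = (7/2 + 6/(7/2))/2 = 73/28.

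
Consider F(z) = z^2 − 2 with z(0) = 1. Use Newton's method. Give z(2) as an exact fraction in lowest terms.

17/12

F'(z) = 2z.
F(1) = −1, F'(1) = 2, so z(1) = 1 − (−1)/2 = 3/2.
F(3/2) = 1/4, F'(3/2) = 3, so z(2) = (3/2) − (1/4)/3 = 17/12.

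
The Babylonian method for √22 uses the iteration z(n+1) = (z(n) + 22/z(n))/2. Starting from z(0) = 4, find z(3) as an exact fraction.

1016657/216752

z(1) = (4 + 22/4)/2 = 19/4.
z(2) = (19/4 + 22/(19/4))/2 = 713/152.
z(3) = (713/152 + 22/(713/152))/2 = 1016657/216752.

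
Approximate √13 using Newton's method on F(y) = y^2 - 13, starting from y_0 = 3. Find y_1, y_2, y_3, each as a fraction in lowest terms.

F'(y) = 2y.
F(3) = -4, F'(3) = 6, so y_1 = 3 - (-4)/6 = 11/3.
F(11/3) = 4/9, F'(11/3) = 22/3, so y_2 = (11/3) - (4/9)/(22/3) = 119/33.
F(119/33) = 4/1089, F'(119/33) = 238/33, so y_3 = (119/33) - (4/1089)/(238/33) = 14159/3927.

y_1 = 11/3, y_2 = 119/33, y_3 = 14159/3927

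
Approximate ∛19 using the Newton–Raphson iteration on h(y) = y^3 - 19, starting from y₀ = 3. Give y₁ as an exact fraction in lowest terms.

73/27

h'(y) = 3y^2.
h(3) = 8, h'(3) = 27, so y₁ = 3 - 8/27 = 73/27.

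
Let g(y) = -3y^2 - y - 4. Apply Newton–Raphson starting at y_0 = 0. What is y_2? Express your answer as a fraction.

-44/23

g'(y) = -6y - 1.
g(0) = -4, g'(0) = -1, so y_1 = 0 - (-4)/(-1) = -4.
g(-4) = -48, g'(-4) = 23, so y_2 = (-4) - (-48)/23 = -44/23.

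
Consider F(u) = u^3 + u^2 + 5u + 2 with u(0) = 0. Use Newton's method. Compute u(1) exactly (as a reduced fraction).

F'(u) = 3u^2 + 2u + 5.
F(0) = 2, F'(0) = 5, so u(1) = 0 − 2/5 = −2/5.

−2/5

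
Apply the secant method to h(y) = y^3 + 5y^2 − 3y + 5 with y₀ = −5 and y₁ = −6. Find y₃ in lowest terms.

h(−5) = 20, h(−6) = −13. y₂ = (−6) − (−13)·((−6) − (−5))/((−13) − 20) = −185/33.
h(−6) = −13, h(−185/33) = 99580/35937. y₃ = (−185/33) − (99580/35937)·((−185/33) − (−6))/((99580/35937) − (−13)) = −247425/43597.

−247425/43597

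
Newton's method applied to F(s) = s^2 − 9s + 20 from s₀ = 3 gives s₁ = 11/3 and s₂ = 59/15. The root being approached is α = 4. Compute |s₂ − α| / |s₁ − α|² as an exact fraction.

s₁ − α = 11/3 − 4 = −1/3, so |s₁ − α| = 1/3.
s₂ − α = 59/15 − 4 = −1/15, so |s₂ − α| = 1/15.
|s₁ − α|² = 1/9.
Ratio = (1/15) / (1/9) = 3/5.

3/5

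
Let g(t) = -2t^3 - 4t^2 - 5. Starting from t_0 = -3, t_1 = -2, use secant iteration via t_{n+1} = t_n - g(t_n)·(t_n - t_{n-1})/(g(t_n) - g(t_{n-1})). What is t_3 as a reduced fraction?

g(-3) = 13, g(-2) = -5. t_2 = (-2) - (-5)·((-2) - (-3))/((-5) - 13) = -41/18.
g(-2) = -5, g(-41/18) = -6175/2916. t_3 = (-41/18) - (-6175/2916)·((-41/18) - (-2))/((-6175/2916) - (-5)) = -4172/1681.

-4172/1681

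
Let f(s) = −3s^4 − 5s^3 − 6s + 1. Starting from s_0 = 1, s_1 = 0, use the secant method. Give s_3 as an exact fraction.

f(1) = −13, f(0) = 1. s_2 = 0 − 1·(0 − 1)/(1 − (−13)) = 1/14.
f(0) = 1, f(1/14) = 21879/38416. s_3 = (1/14) − (21879/38416)·((1/14) − 0)/((21879/38416) − 1) = 2744/16537.

2744/16537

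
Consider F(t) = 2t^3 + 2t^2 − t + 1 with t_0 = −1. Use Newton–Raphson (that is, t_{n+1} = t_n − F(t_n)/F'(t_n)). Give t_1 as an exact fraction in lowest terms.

F'(t) = 6t^2 + 4t − 1.
F(−1) = 2, F'(−1) = 1, so t_1 = (−1) − 2/1 = −3.

−3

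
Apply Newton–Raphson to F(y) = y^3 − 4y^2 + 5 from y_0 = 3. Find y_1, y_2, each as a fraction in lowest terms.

F'(y) = 3y^2 − 8y.
F(3) = −4, F'(3) = 3, so y_1 = 3 − (−4)/3 = 13/3.
F(13/3) = 304/27, F'(13/3) = 65/3, so y_2 = (13/3) − (304/27)/(65/3) = 2231/585.

y_1 = 13/3, y_2 = 2231/585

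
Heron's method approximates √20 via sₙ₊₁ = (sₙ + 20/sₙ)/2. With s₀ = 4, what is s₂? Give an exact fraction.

s₁ = (4 + 20/4)/2 = 9/2.
s₂ = (9/2 + 20/(9/2))/2 = 161/36.

161/36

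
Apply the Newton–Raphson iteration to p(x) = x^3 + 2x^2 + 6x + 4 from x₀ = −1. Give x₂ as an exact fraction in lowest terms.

p'(x) = 3x^2 + 4x + 6.
p(−1) = −1, p'(−1) = 5, so x₁ = (−1) − (−1)/5 = −4/5.
p(−4/5) = −4/125, p'(−4/5) = 118/25, so x₂ = (−4/5) − (−4/125)/(118/25) = −234/295.

−234/295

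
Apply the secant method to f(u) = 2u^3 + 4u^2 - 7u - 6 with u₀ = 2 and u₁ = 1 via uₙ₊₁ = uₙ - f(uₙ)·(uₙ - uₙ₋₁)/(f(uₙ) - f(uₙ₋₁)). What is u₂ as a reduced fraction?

26/19

f(2) = 12, f(1) = -7. u₂ = 1 - (-7)·(1 - 2)/((-7) - 12) = 26/19.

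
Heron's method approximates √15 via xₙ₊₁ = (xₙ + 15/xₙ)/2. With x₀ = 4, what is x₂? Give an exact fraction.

x₁ = (4 + 15/4)/2 = 31/8.
x₂ = (31/8 + 15/(31/8))/2 = 1921/496.

1921/496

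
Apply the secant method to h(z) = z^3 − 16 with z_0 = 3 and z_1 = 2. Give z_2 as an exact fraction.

46/19

h(3) = 11, h(2) = −8. z_2 = 2 − (−8)·(2 − 3)/((−8) − 11) = 46/19.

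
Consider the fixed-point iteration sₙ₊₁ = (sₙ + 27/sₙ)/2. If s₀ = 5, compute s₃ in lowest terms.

s₁ = (5 + 27/5)/2 = 26/5.
s₂ = (26/5 + 27/(26/5))/2 = 1351/260.
s₃ = (1351/260 + 27/(1351/260))/2 = 3650401/702520.

3650401/702520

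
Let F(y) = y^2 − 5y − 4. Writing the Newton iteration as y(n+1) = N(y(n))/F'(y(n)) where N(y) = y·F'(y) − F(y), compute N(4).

20

F'(y) = 2y − 5.
N(y) = y·F'(y) − F(y) = y·(2y − 5) − (y^2 − 5y − 4) = y^2 + 4.
N(4) = 20.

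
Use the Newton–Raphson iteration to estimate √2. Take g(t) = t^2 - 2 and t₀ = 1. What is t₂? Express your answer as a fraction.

g'(t) = 2t.
g(1) = -1, g'(1) = 2, so t₁ = 1 - (-1)/2 = 3/2.
g(3/2) = 1/4, g'(3/2) = 3, so t₂ = (3/2) - (1/4)/3 = 17/12.

17/12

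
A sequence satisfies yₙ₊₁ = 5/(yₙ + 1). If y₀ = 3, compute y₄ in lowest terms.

145/74

y₁ = 5/(3 + 1) = 5/4.
y₂ = 5/(5/4 + 1) = 20/9.
y₃ = 5/(20/9 + 1) = 45/29.
y₄ = 5/(45/29 + 1) = 145/74.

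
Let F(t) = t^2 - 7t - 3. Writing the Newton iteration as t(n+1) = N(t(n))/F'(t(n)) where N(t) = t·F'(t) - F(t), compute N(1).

F'(t) = 2t - 7.
N(t) = t·F'(t) - F(t) = t·(2t - 7) - (t^2 - 7t - 3) = t^2 + 3.
N(1) = 4.

4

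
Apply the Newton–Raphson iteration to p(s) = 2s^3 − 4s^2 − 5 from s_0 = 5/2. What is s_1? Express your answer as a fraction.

p'(s) = 6s^2 − 8s.
p(5/2) = 5/4, p'(5/2) = 35/2, so s_1 = (5/2) − (5/4)/(35/2) = 17/7.

17/7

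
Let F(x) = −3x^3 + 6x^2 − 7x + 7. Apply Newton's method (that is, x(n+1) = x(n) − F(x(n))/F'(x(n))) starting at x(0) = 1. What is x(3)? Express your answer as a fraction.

1727623/1161043

F'(x) = −9x^2 + 12x − 7.
F(1) = 3, F'(1) = −4, so x(1) = 1 − 3/(−4) = 7/4.
F(7/4) = −189/64, F'(7/4) = −217/16, so x(2) = (7/4) − (−189/64)/(−217/16) = 95/62.
F(95/62) = −102789/238328, F'(95/62) = −37453/3844, so x(3) = (95/62) − (−102789/238328)/(−37453/3844) = 1727623/1161043.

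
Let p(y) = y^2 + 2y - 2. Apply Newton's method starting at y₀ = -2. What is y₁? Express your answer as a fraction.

-3

p'(y) = 2y + 2.
p(-2) = -2, p'(-2) = -2, so y₁ = (-2) - (-2)/(-2) = -3.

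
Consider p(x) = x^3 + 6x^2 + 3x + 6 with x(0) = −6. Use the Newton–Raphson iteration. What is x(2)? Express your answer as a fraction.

−396502/70083

p'(x) = 3x^2 + 12x + 3.
p(−6) = −12, p'(−6) = 39, so x(1) = (−6) − (−12)/39 = −74/13.
p(−74/13) = −2432/2197, p'(−74/13) = 5391/169, so x(2) = (−74/13) − (−2432/2197)/(5391/169) = −396502/70083.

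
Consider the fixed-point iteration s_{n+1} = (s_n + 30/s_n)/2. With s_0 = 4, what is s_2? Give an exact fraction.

s_1 = (4 + 30/4)/2 = 23/4.
s_2 = (23/4 + 30/(23/4))/2 = 1009/184.

1009/184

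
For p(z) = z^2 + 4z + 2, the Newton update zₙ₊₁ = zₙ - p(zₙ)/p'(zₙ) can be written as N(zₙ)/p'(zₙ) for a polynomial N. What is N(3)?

7

p'(z) = 2z + 4.
N(z) = z·p'(z) - p(z) = z·(2z + 4) - (z^2 + 4z + 2) = z^2 - 2.
N(3) = 7.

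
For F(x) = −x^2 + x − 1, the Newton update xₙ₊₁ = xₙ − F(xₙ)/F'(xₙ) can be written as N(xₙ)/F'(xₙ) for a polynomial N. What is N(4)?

−15

F'(x) = −2x + 1.
N(x) = x·F'(x) − F(x) = x·(−2x + 1) − (−x^2 + x − 1) = −x^2 + 1.
N(4) = −15.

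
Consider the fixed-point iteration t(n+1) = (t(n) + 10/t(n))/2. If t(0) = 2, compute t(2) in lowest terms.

t(1) = (2 + 10/2)/2 = 7/2.
t(2) = (7/2 + 10/(7/2))/2 = 89/28.

89/28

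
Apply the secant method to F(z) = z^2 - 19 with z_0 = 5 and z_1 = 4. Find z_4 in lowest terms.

1421/326

F(5) = 6, F(4) = -3. z_2 = 4 - (-3)·(4 - 5)/((-3) - 6) = 13/3.
F(4) = -3, F(13/3) = -2/9. z_3 = (13/3) - (-2/9)·((13/3) - 4)/((-2/9) - (-3)) = 109/25.
F(13/3) = -2/9, F(109/25) = 6/625. z_4 = (109/25) - (6/625)·((109/25) - (13/3))/((6/625) - (-2/9)) = 1421/326.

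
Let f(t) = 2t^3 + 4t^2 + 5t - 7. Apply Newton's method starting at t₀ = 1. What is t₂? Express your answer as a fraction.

78613/103265

f'(t) = 6t^2 + 8t + 5.
f(1) = 4, f'(1) = 19, so t₁ = 1 - 4/19 = 15/19.
f(15/19) = 2912/6859, f'(15/19) = 5435/361, so t₂ = (15/19) - (2912/6859)/(5435/361) = 78613/103265.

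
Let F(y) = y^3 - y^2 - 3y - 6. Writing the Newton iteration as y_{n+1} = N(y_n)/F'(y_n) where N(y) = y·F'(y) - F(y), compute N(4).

118

F'(y) = 3y^2 - 2y - 3.
N(y) = y·F'(y) - F(y) = y·(3y^2 - 2y - 3) - (y^3 - y^2 - 3y - 6) = 2y^3 - y^2 + 6.
N(4) = 118.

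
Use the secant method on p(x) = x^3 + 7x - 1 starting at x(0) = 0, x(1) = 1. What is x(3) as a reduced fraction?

p(0) = -1, p(1) = 7. x(2) = 1 - 7·(1 - 0)/(7 - (-1)) = 1/8.
p(1) = 7, p(1/8) = -63/512. x(3) = (1/8) - (-63/512)·((1/8) - 1)/((-63/512) - 7) = 73/521.

73/521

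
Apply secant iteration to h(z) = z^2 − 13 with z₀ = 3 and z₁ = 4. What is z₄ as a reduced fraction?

h(3) = −4, h(4) = 3. z₂ = 4 − 3·(4 − 3)/(3 − (−4)) = 25/7.
h(4) = 3, h(25/7) = −12/49. z₃ = (25/7) − (−12/49)·((25/7) − 4)/((−12/49) − 3) = 191/53.
h(25/7) = −12/49, h(191/53) = −36/2809. z₄ = (191/53) − (−36/2809)·((191/53) − (25/7))/((−36/2809) − (−12/49)) = 4799/1331.

4799/1331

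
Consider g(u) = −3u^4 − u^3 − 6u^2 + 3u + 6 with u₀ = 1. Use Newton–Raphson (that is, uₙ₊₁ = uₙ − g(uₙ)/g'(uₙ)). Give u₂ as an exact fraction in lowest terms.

2307155/2412768

g'(u) = −12u^3 − 3u^2 − 12u + 3.
g(1) = −1, g'(1) = −24, so u₁ = 1 − (−1)/(−24) = 23/24.
g(23/24) = −5081/110592, g'(23/24) = −25133/1152, so u₂ = (23/24) − (−5081/110592)/(−25133/1152) = 2307155/2412768.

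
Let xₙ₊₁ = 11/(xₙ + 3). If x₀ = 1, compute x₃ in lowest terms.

x₁ = 11/(1 + 3) = 11/4.
x₂ = 11/(11/4 + 3) = 44/23.
x₃ = 11/(44/23 + 3) = 253/113.

253/113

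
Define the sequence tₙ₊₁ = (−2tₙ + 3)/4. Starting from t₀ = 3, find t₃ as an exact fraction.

t₁ = (−2·3 + 3)/4 = −3/4.
t₂ = (−2·(−3/4) + 3)/4 = 9/8.
t₃ = (−2·(9/8) + 3)/4 = 3/16.

3/16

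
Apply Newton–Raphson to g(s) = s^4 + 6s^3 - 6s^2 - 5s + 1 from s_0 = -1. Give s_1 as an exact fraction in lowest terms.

-16/21

g'(s) = 4s^3 + 18s^2 - 12s - 5.
g(-1) = -5, g'(-1) = 21, so s_1 = (-1) - (-5)/21 = -16/21.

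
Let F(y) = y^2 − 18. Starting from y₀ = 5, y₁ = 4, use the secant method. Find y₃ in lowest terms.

157/37

F(5) = 7, F(4) = −2. y₂ = 4 − (−2)·(4 − 5)/((−2) − 7) = 38/9.
F(4) = −2, F(38/9) = −14/81. y₃ = (38/9) − (−14/81)·((38/9) − 4)/((−14/81) − (−2)) = 157/37.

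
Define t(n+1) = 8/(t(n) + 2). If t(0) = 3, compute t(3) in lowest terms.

t(1) = 8/(3 + 2) = 8/5.
t(2) = 8/(8/5 + 2) = 20/9.
t(3) = 8/(20/9 + 2) = 36/19.

36/19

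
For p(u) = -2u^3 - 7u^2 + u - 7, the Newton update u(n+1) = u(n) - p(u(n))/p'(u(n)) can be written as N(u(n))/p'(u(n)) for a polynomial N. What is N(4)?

-361

p'(u) = -6u^2 - 14u + 1.
N(u) = u·p'(u) - p(u) = u·(-6u^2 - 14u + 1) - (-2u^3 - 7u^2 + u - 7) = -4u^3 - 7u^2 + 7.
N(4) = -361.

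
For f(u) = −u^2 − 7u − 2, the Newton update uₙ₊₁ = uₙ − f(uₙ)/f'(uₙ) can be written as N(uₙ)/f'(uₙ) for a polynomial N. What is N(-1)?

1

f'(u) = −2u − 7.
N(u) = u·f'(u) − f(u) = u·(−2u − 7) − (−u^2 − 7u − 2) = −u^2 + 2.
N(-1) = 1.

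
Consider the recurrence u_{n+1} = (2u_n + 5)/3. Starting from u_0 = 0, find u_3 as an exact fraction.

95/27

u_1 = (2·0 + 5)/3 = 5/3.
u_2 = (2·(5/3) + 5)/3 = 25/9.
u_3 = (2·(25/9) + 5)/3 = 95/27.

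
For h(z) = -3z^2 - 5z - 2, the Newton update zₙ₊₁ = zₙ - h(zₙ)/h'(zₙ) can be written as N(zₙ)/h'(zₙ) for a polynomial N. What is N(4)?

-46

h'(z) = -6z - 5.
N(z) = z·h'(z) - h(z) = z·(-6z - 5) - (-3z^2 - 5z - 2) = -3z^2 + 2.
N(4) = -46.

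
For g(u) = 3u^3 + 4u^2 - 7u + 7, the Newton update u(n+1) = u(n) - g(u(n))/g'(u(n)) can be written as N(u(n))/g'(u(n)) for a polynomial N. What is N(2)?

57

g'(u) = 9u^2 + 8u - 7.
N(u) = u·g'(u) - g(u) = u·(9u^2 + 8u - 7) - (3u^3 + 4u^2 - 7u + 7) = 6u^3 + 4u^2 - 7.
N(2) = 57.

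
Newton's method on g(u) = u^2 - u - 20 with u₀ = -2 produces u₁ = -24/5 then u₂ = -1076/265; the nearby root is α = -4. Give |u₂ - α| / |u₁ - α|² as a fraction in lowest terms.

5/53

u₁ - α = -24/5 - (-4) = -24/5 + 4 = -4/5, so |u₁ - α| = 4/5.
u₂ - α = -1076/265 - (-4) = -1076/265 + 4 = -16/265, so |u₂ - α| = 16/265.
|u₁ - α|² = 16/25.
Ratio = (16/265) / (16/25) = 5/53.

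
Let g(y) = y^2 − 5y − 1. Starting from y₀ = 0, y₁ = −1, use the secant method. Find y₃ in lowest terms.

g(0) = −1, g(−1) = 5. y₂ = (−1) − 5·((−1) − 0)/(5 − (−1)) = −1/6.
g(−1) = 5, g(−1/6) = −5/36. y₃ = (−1/6) − (−5/36)·((−1/6) − (−1))/((−5/36) − 5) = −7/37.

−7/37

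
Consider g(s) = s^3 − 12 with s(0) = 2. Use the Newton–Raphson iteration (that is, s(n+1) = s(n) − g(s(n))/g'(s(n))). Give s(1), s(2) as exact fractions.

g'(s) = 3s^2.
g(2) = −4, g'(2) = 12, so s(1) = 2 − (−4)/12 = 7/3.
g(7/3) = 19/27, g'(7/3) = 49/3, so s(2) = (7/3) − (19/27)/(49/3) = 1010/441.

s(1) = 7/3, s(2) = 1010/441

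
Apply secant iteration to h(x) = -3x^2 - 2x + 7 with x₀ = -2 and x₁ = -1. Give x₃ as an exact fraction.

-44/23

h(-2) = -1, h(-1) = 6. x₂ = (-1) - 6·((-1) - (-2))/(6 - (-1)) = -13/7.
h(-1) = 6, h(-13/7) = 18/49. x₃ = (-13/7) - (18/49)·((-13/7) - (-1))/((18/49) - 6) = -44/23.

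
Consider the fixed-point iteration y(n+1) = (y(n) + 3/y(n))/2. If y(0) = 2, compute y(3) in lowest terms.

y(1) = (2 + 3/2)/2 = 7/4.
y(2) = (7/4 + 3/(7/4))/2 = 97/56.
y(3) = (97/56 + 3/(97/56))/2 = 18817/10864.

18817/10864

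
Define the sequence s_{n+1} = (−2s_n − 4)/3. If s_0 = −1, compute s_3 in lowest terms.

−20/27

s_1 = (−2·(−1) − 4)/3 = −2/3.
s_2 = (−2·(−2/3) − 4)/3 = −8/9.
s_3 = (−2·(−8/9) − 4)/3 = −20/27.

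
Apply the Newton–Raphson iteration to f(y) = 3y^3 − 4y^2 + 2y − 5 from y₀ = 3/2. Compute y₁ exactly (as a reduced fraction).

f'(y) = 9y^2 − 8y + 2.
f(3/2) = −7/8, f'(3/2) = 41/4, so y₁ = (3/2) − (−7/8)/(41/4) = 65/41.

65/41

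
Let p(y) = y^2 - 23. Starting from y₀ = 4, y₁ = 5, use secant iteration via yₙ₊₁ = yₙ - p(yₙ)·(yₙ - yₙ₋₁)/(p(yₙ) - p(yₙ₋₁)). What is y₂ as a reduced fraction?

43/9

p(4) = -7, p(5) = 2. y₂ = 5 - 2·(5 - 4)/(2 - (-7)) = 43/9.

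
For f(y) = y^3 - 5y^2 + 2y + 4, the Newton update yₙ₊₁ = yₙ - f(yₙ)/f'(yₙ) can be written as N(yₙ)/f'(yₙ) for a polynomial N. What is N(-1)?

-11

f'(y) = 3y^2 - 10y + 2.
N(y) = y·f'(y) - f(y) = y·(3y^2 - 10y + 2) - (y^3 - 5y^2 + 2y + 4) = 2y^3 - 5y^2 - 4.
N(-1) = -11.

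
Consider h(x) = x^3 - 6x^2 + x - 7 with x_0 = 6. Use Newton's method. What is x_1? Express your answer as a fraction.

h'(x) = 3x^2 - 12x + 1.
h(6) = -1, h'(6) = 37, so x_1 = 6 - (-1)/37 = 223/37.

223/37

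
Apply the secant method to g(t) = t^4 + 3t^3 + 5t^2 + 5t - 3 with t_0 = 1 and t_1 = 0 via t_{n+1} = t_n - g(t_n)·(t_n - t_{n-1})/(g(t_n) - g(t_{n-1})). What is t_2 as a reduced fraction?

3/14

g(1) = 11, g(0) = -3. t_2 = 0 - (-3)·(0 - 1)/((-3) - 11) = 3/14.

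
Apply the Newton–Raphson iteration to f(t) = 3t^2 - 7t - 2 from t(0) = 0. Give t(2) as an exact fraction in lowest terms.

-110/427

f'(t) = 6t - 7.
f(0) = -2, f'(0) = -7, so t(1) = 0 - (-2)/(-7) = -2/7.
f(-2/7) = 12/49, f'(-2/7) = -61/7, so t(2) = (-2/7) - (12/49)/(-61/7) = -110/427.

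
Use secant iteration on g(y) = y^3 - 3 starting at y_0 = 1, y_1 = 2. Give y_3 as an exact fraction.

g(1) = -2, g(2) = 5. y_2 = 2 - 5·(2 - 1)/(5 - (-2)) = 9/7.
g(2) = 5, g(9/7) = -300/343. y_3 = (9/7) - (-300/343)·((9/7) - 2)/((-300/343) - 5) = 561/403.

561/403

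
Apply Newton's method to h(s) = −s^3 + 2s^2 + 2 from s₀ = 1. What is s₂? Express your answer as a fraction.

h'(s) = −3s^2 + 4s.
h(1) = 3, h'(1) = 1, so s₁ = 1 − 3/1 = −2.
h(−2) = 18, h'(−2) = −20, so s₂ = (−2) − 18/(−20) = −11/10.

−11/10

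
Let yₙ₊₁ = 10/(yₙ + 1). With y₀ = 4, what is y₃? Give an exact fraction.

y₁ = 10/(4 + 1) = 2.
y₂ = 10/(2 + 1) = 10/3.
y₃ = 10/(10/3 + 1) = 30/13.

30/13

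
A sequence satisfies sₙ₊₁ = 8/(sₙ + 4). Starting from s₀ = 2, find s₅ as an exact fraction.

60/41

s₁ = 8/(2 + 4) = 4/3.
s₂ = 8/(4/3 + 4) = 3/2.
s₃ = 8/(3/2 + 4) = 16/11.
s₄ = 8/(16/11 + 4) = 22/15.
s₅ = 8/(22/15 + 4) = 60/41.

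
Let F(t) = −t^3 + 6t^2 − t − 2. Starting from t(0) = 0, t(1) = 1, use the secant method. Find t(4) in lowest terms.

9097/12569

F(0) = −2, F(1) = 2. t(2) = 1 − 2·(1 − 0)/(2 − (−2)) = 1/2.
F(1) = 2, F(1/2) = −9/8. t(3) = (1/2) − (−9/8)·((1/2) − 1)/((−9/8) − 2) = 17/25.
F(1/2) = −9/8, F(17/25) = −3438/15625. t(4) = (17/25) − (−3438/15625)·((17/25) − (1/2))/((−3438/15625) − (−9/8)) = 9097/12569.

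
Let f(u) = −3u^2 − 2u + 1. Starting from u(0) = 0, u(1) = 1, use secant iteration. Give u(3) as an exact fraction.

2/7

f(0) = 1, f(1) = −4. u(2) = 1 − (−4)·(1 − 0)/((−4) − 1) = 1/5.
f(1) = −4, f(1/5) = 12/25. u(3) = (1/5) − (12/25)·((1/5) − 1)/((12/25) − (−4)) = 2/7.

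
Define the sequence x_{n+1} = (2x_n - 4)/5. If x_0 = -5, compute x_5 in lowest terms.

x_1 = (2·(-5) - 4)/5 = -14/5.
x_2 = (2·(-14/5) - 4)/5 = -48/25.
x_3 = (2·(-48/25) - 4)/5 = -196/125.
x_4 = (2·(-196/125) - 4)/5 = -892/625.
x_5 = (2·(-892/625) - 4)/5 = -4284/3125.

-4284/3125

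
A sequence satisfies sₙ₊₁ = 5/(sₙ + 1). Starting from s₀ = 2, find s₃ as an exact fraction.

40/23

s₁ = 5/(2 + 1) = 5/3.
s₂ = 5/(5/3 + 1) = 15/8.
s₃ = 5/(15/8 + 1) = 40/23.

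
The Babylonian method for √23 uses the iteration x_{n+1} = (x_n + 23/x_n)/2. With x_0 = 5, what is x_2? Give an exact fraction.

1151/240

x_1 = (5 + 23/5)/2 = 24/5.
x_2 = (24/5 + 23/(24/5))/2 = 1151/240.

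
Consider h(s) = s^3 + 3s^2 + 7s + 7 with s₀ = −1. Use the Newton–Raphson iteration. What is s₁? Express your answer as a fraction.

−3/2

h'(s) = 3s^2 + 6s + 7.
h(−1) = 2, h'(−1) = 4, so s₁ = (−1) − 2/4 = −3/2.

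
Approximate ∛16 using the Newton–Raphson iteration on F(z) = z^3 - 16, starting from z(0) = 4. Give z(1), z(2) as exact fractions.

z(1) = 3, z(2) = 70/27

F'(z) = 3z^2.
F(4) = 48, F'(4) = 48, so z(1) = 4 - 48/48 = 3.
F(3) = 11, F'(3) = 27, so z(2) = 3 - 11/27 = 70/27.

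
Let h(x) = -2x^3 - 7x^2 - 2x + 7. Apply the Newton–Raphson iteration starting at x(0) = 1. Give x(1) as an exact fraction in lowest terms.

h'(x) = -6x^2 - 14x - 2.
h(1) = -4, h'(1) = -22, so x(1) = 1 - (-4)/(-22) = 9/11.

9/11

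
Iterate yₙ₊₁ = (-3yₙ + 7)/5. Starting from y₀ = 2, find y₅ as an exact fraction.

y₁ = (-3·2 + 7)/5 = 1/5.
y₂ = (-3·(1/5) + 7)/5 = 32/25.
y₃ = (-3·(32/25) + 7)/5 = 79/125.
y₄ = (-3·(79/125) + 7)/5 = 638/625.
y₅ = (-3·(638/625) + 7)/5 = 2461/3125.

2461/3125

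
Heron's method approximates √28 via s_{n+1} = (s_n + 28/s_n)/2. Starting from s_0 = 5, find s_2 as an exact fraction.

s_1 = (5 + 28/5)/2 = 53/10.
s_2 = (53/10 + 28/(53/10))/2 = 5609/1060.

5609/1060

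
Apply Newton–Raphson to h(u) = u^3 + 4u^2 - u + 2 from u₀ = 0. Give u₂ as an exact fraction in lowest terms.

10/9

h'(u) = 3u^2 + 8u - 1.
h(0) = 2, h'(0) = -1, so u₁ = 0 - 2/(-1) = 2.
h(2) = 24, h'(2) = 27, so u₂ = 2 - 24/27 = 10/9.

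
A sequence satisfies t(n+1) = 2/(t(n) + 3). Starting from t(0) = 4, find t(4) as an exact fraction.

t(1) = 2/(4 + 3) = 2/7.
t(2) = 2/(2/7 + 3) = 14/23.
t(3) = 2/(14/23 + 3) = 46/83.
t(4) = 2/(46/83 + 3) = 166/295.

166/295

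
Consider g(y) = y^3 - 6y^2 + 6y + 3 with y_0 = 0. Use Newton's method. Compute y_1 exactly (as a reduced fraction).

g'(y) = 3y^2 - 12y + 6.
g(0) = 3, g'(0) = 6, so y_1 = 0 - 3/6 = -1/2.

-1/2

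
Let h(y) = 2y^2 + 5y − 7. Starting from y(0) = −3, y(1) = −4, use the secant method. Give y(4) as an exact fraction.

−24889/7111

h(−3) = −4, h(−4) = 5. y(2) = (−4) − 5·((−4) − (−3))/(5 − (−4)) = −31/9.
h(−4) = 5, h(−31/9) = −40/81. y(3) = (−31/9) − (−40/81)·((−31/9) − (−4))/((−40/81) − 5) = −311/89.
h(−31/9) = −40/81, h(−311/89) = −400/7921. y(4) = (−311/89) − (−400/7921)·((−311/89) − (−31/9))/((−400/7921) − (−40/81)) = −24889/7111.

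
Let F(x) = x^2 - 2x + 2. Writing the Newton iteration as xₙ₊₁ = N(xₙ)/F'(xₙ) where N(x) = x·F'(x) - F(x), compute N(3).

7

F'(x) = 2x - 2.
N(x) = x·F'(x) - F(x) = x·(2x - 2) - (x^2 - 2x + 2) = x^2 - 2.
N(3) = 7.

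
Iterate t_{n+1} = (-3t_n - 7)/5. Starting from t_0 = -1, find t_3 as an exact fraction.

-106/125

t_1 = (-3·(-1) - 7)/5 = -4/5.
t_2 = (-3·(-4/5) - 7)/5 = -23/25.
t_3 = (-3·(-23/25) - 7)/5 = -106/125.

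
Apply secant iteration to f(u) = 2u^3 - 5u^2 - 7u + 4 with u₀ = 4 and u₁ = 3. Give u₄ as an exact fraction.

f(4) = 24, f(3) = -8. u₂ = 3 - (-8)·(3 - 4)/((-8) - 24) = 13/4.
f(3) = -8, f(13/4) = -93/32. u₃ = (13/4) - (-93/32)·((13/4) - 3)/((-93/32) - (-8)) = 553/163.
f(13/4) = -93/32, f(553/163) = 3464808/4330747. u₄ = (553/163) - (3464808/4330747)·((553/163) - (13/4))/((3464808/4330747) - (-93/32)) = 18567281/5522939.

18567281/5522939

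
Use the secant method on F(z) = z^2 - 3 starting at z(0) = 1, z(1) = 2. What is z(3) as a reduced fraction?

19/11

F(1) = -2, F(2) = 1. z(2) = 2 - 1·(2 - 1)/(1 - (-2)) = 5/3.
F(2) = 1, F(5/3) = -2/9. z(3) = (5/3) - (-2/9)·((5/3) - 2)/((-2/9) - 1) = 19/11.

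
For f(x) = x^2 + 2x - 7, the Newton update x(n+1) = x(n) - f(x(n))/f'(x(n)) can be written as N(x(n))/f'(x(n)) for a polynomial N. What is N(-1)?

8

f'(x) = 2x + 2.
N(x) = x·f'(x) - f(x) = x·(2x + 2) - (x^2 + 2x - 7) = x^2 + 7.
N(-1) = 8.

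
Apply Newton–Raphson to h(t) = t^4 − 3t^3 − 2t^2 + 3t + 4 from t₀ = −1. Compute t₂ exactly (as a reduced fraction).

h'(t) = 4t^3 − 9t^2 − 4t + 3.
h(−1) = 3, h'(−1) = −6, so t₁ = (−1) − 3/(−6) = −1/2.
h(−1/2) = 39/16, h'(−1/2) = 9/4, so t₂ = (−1/2) − (39/16)/(9/4) = −19/12.

−19/12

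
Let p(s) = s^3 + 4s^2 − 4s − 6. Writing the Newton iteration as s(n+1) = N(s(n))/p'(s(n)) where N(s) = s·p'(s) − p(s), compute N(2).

p'(s) = 3s^2 + 8s − 4.
N(s) = s·p'(s) − p(s) = s·(3s^2 + 8s − 4) − (s^3 + 4s^2 − 4s − 6) = 2s^3 + 4s^2 + 6.
N(2) = 38.

38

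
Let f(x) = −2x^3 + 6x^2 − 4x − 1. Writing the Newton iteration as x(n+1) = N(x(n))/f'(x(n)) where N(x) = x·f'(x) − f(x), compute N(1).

f'(x) = −6x^2 + 12x − 4.
N(x) = x·f'(x) − f(x) = x·(−6x^2 + 12x − 4) − (−2x^3 + 6x^2 − 4x − 1) = −4x^3 + 6x^2 + 1.
N(1) = 3.

3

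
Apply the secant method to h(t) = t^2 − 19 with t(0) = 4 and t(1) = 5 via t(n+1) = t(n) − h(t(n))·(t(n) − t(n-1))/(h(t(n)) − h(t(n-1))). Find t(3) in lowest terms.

61/14

h(4) = −3, h(5) = 6. t(2) = 5 − 6·(5 − 4)/(6 − (−3)) = 13/3.
h(5) = 6, h(13/3) = −2/9. t(3) = (13/3) − (−2/9)·((13/3) − 5)/((−2/9) − 6) = 61/14.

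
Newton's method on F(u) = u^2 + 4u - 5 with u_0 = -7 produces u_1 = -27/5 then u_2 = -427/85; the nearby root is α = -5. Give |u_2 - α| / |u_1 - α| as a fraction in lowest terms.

u_1 - α = -27/5 - (-5) = -27/5 + 5 = -2/5, so |u_1 - α| = 2/5.
u_2 - α = -427/85 - (-5) = -427/85 + 5 = -2/85, so |u_2 - α| = 2/85.
Ratio = (2/85) / (2/5) = 1/17.

1/17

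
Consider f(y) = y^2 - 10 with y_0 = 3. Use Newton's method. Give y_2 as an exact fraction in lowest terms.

721/228

f'(y) = 2y.
f(3) = -1, f'(3) = 6, so y_1 = 3 - (-1)/6 = 19/6.
f(19/6) = 1/36, f'(19/6) = 19/3, so y_2 = (19/6) - (1/36)/(19/3) = 721/228.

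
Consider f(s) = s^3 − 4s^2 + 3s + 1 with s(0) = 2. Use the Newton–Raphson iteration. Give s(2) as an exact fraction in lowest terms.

3/2

f'(s) = 3s^2 − 8s + 3.
f(2) = −1, f'(2) = −1, so s(1) = 2 − (−1)/(−1) = 1.
f(1) = 1, f'(1) = −2, so s(2) = 1 − 1/(−2) = 3/2.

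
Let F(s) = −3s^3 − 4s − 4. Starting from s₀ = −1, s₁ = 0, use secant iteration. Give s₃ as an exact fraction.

F(−1) = 3, F(0) = −4. s₂ = 0 − (−4)·(0 − (−1))/((−4) − 3) = −4/7.
F(0) = −4, F(−4/7) = −396/343. s₃ = (−4/7) − (−396/343)·((−4/7) − 0)/((−396/343) − (−4)) = −49/61.

−49/61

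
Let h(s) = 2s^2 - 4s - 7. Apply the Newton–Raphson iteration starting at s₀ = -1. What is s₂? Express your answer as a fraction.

-305/272

h'(s) = 4s - 4.
h(-1) = -1, h'(-1) = -8, so s₁ = (-1) - (-1)/(-8) = -9/8.
h(-9/8) = 1/32, h'(-9/8) = -17/2, so s₂ = (-9/8) - (1/32)/(-17/2) = -305/272.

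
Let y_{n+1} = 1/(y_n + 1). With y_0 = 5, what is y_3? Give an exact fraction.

y_1 = 1/(5 + 1) = 1/6.
y_2 = 1/(1/6 + 1) = 6/7.
y_3 = 1/(6/7 + 1) = 7/13.

7/13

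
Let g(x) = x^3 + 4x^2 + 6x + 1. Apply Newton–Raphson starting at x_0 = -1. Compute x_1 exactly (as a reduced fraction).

g'(x) = 3x^2 + 8x + 6.
g(-1) = -2, g'(-1) = 1, so x_1 = (-1) - (-2)/1 = 1.

1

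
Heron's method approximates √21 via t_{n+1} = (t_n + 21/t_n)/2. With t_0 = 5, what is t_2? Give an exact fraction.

527/115

t_1 = (5 + 21/5)/2 = 23/5.
t_2 = (23/5 + 21/(23/5))/2 = 527/115.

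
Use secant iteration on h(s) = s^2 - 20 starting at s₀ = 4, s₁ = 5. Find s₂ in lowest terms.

h(4) = -4, h(5) = 5. s₂ = 5 - 5·(5 - 4)/(5 - (-4)) = 40/9.

40/9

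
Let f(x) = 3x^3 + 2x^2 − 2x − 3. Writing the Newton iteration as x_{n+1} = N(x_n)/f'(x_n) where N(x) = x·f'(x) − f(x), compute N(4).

419

f'(x) = 9x^2 + 4x − 2.
N(x) = x·f'(x) − f(x) = x·(9x^2 + 4x − 2) − (3x^3 + 2x^2 − 2x − 3) = 6x^3 + 2x^2 + 3.
N(4) = 419.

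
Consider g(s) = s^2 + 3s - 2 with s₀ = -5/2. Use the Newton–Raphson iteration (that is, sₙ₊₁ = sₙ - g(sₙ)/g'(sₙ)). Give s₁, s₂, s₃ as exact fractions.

s₁ = -33/8, s₂ = -1217/336, s₃ = -1706881/479136

g'(s) = 2s + 3.
g(-5/2) = -13/4, g'(-5/2) = -2, so s₁ = (-5/2) - (-13/4)/(-2) = -33/8.
g(-33/8) = 169/64, g'(-33/8) = -21/4, so s₂ = (-33/8) - (169/64)/(-21/4) = -1217/336.
g(-1217/336) = 28561/112896, g'(-1217/336) = -713/168, so s₃ = (-1217/336) - (28561/112896)/(-713/168) = -1706881/479136.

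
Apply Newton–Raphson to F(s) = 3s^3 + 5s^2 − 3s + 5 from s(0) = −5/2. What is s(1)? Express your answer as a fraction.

F'(s) = 9s^2 + 10s − 3.
F(−5/2) = −25/8, F'(−5/2) = 113/4, so s(1) = (−5/2) − (−25/8)/(113/4) = −270/113.

−270/113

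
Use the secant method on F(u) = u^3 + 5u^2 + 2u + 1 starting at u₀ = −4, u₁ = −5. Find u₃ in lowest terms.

−409/89

F(−4) = 9, F(−5) = −9. u₂ = (−5) − (−9)·((−5) − (−4))/((−9) − 9) = −9/2.
F(−5) = −9, F(−9/2) = 17/8. u₃ = (−9/2) − (17/8)·((−9/2) − (−5))/((17/8) − (−9)) = −409/89.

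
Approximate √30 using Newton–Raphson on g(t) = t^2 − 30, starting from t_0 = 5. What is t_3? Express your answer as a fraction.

116161/21208

g'(t) = 2t.
g(5) = −5, g'(5) = 10, so t_1 = 5 − (−5)/10 = 11/2.
g(11/2) = 1/4, g'(11/2) = 11, so t_2 = (11/2) − (1/4)/11 = 241/44.
g(241/44) = 1/1936, g'(241/44) = 241/22, so t_3 = (241/44) − (1/1936)/(241/22) = 116161/21208.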